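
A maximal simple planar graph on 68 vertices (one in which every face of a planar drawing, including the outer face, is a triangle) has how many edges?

In a plane triangulation 3F = 2E and V − E + F = 2, so E = 3V − 6 = 3·68 − 6 = 198.

198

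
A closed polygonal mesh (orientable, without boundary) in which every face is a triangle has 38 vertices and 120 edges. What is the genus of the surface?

2

Every face is a triangle and each edge borders two faces, so 3F = 2·120, giving F = 80.
χ = V − E + F = 38 − 120 + 80 = -2.
For a closed orientable surface χ = 2 − 2g, so g = (2 − (-2))/2 = 2.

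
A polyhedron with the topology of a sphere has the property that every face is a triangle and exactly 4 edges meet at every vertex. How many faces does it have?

Each face has 3 edges and each edge borders two faces, so 2E = 3F.
Each vertex has degree 4, so 4V = 2E and hence V = 3F/4.
Euler: V − E + F = 2 ⇒ (3F/4) − (3F/2) + F = 2.
Multiply by 8: (6 − 12 + 8)F = 16, i.e. 2F = 16.
So F = 8, E = 3·8/2 = 12, V = 3·8/4 = 6.

8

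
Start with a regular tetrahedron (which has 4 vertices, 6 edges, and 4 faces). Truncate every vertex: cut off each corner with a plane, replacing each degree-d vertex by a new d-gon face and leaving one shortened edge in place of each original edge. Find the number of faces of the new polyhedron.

Truncation replaces each original edge-end by a new vertex, so V′ = 2E = 12.
Each original edge survives, and each old vertex of degree d contributes d new edges; summing degrees gives Σd = 2E, so E′ = E + 2E = 3E = 18.
Each original face survives and each original vertex becomes one new face: F′ = F + V = 8.

8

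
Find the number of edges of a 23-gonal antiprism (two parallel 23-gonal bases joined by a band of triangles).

An antiprism on an n-gon has two n-gon caps and 2n triangles: V = 2·23 = 46, E = 4·23 = 92, F = 2·23 + 2 = 48.

92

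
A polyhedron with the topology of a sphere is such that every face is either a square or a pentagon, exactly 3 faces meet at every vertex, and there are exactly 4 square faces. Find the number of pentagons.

4

Let x be the number of pentagons; then F = 4 + x.
Edge–face incidences: 2E = 4·4 + 5·x = 16 + 5x.
Every vertex has degree 3, so 3V = 2E.
Euler: V − E + F = 2 ⇒ (2E)/3 − E + (4 + x) = 2.
Multiply by 6: 2·(2E) − 3·(2E) + 6·(4 + x) = 12, i.e. 24 + 6x − (16 + 5x) = 12.
Collecting terms: x + 8 = 12, so x = 4.
Then 2E = 16 + 5·4 = 36, so E = 18, V = 2E/3 = 12, F = 4 + 4 = 8.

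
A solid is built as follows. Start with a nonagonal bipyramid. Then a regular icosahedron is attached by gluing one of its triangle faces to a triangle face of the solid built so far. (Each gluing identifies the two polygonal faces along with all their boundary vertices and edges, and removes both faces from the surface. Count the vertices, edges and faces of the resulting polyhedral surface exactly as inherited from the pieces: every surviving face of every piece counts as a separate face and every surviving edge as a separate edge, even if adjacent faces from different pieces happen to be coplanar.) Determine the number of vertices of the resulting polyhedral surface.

20

A nonagonal bipyramid: V=11, E=27, F=18.
Attach a regular icosahedron (V=12, E=30, F=20) along a 3-gon: merge 3 vertices and 3 edges, delete both glued faces → V=20, E=54, F=36.
Check: V − E + F = 20 − 54 + 36 = 2.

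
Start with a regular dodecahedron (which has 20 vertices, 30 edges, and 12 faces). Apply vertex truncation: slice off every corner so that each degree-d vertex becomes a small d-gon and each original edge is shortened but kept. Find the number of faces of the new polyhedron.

Truncation replaces each original edge-end by a new vertex, so V′ = 2E = 60.
Each original edge survives, and each old vertex of degree d contributes d new edges; summing degrees gives Σd = 2E, so E′ = E + 2E = 3E = 90.
Each original face survives and each original vertex becomes one new face: F′ = F + V = 32.

32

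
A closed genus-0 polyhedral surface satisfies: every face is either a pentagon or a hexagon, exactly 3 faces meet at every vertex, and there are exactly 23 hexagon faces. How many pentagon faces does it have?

12

Let x be the number of pentagons; then F = 23 + x.
Edge–face incidences: 2E = 6·23 + 5·x = 138 + 5x.
Every vertex has degree 3, so 3V = 2E.
Euler: V − E + F = 2 ⇒ (2E)/3 − E + (23 + x) = 2.
Multiply by 6: 2·(2E) − 3·(2E) + 6·(23 + x) = 12, i.e. 138 + 6x − (138 + 5x) = 12.
Collecting terms: x = 12.
Then 2E = 138 + 5·12 = 198, so E = 99, V = 2E/3 = 66, F = 23 + 12 = 35.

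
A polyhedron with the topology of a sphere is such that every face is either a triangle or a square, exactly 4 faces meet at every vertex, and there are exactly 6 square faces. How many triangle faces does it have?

8

Let x be the number of triangles; then F = 6 + x.
Edge–face incidences: 2E = 4·6 + 3·x = 24 + 3x.
Every vertex has degree 4, so 4V = 2E.
Euler: V − E + F = 2 ⇒ (2E)/4 − E + (6 + x) = 2.
Multiply by 8: 2·(2E) − 4·(2E) + 8·(6 + x) = 16, i.e. 48 + 8x − 2·(24 + 3x) = 16.
Collecting terms: 2x = 16, so x = 8.
Then 2E = 24 + 3·8 = 48, so E = 24, V = 2E/4 = 12, F = 6 + 8 = 14.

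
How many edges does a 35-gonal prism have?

105

A prism on an n-gon has two n-gon bases and n rectangular sides: V = 2·35 = 70, E = 3·35 = 105, F = 35 + 2 = 37.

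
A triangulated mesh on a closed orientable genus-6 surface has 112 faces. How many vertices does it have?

χ = 2 − 2·6 = -10, and every face is a triangle so 3F = 2E.
E = 3·112/2 = 168. Then V = -10 + E − F = -10 + 168 − 112 = 46.

46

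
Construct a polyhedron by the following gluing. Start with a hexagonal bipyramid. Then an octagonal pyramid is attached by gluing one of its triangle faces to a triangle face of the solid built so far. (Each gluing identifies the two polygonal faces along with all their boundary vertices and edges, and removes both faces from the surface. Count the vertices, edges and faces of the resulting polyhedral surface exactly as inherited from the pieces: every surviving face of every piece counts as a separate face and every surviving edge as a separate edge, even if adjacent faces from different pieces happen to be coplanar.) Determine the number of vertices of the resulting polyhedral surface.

14

A hexagonal bipyramid: V=8, E=18, F=12.
Attach an octagonal pyramid (V=9, E=16, F=9) along a 3-gon: merge 3 vertices and 3 edges, delete both glued faces → V=14, E=31, F=19.
Check: V − E + F = 14 − 31 + 19 = 2.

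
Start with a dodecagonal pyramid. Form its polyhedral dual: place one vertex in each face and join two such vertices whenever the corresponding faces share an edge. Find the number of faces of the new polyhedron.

13

The base solid has V = 13, E = 24, F = 13.
The dual swaps V and F and preserves E: V′ = F = 13, E′ = E = 24, F′ = V = 13.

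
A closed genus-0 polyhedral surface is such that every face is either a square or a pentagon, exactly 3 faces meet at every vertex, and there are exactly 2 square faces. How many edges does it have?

Let x be the number of pentagons; then F = 2 + x.
Edge–face incidences: 2E = 4·2 + 5·x = 8 + 5x.
Every vertex has degree 3, so 3V = 2E.
Euler: V − E + F = 2 ⇒ (2E)/3 − E + (2 + x) = 2.
Multiply by 6: 2·(2E) − 3·(2E) + 6·(2 + x) = 12, i.e. 12 + 6x − (8 + 5x) = 12.
Collecting terms: x + 4 = 12, so x = 8.
Then 2E = 8 + 5·8 = 48, so E = 24, V = 2E/3 = 16, F = 2 + 8 = 10.

24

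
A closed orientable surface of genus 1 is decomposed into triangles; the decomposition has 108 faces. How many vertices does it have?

χ = 2 − 2·1 = 0, and every face is a triangle so 3F = 2E.
E = 3·108/2 = 162. Then V = 0 + E − F = 0 + 162 − 108 = 54.

54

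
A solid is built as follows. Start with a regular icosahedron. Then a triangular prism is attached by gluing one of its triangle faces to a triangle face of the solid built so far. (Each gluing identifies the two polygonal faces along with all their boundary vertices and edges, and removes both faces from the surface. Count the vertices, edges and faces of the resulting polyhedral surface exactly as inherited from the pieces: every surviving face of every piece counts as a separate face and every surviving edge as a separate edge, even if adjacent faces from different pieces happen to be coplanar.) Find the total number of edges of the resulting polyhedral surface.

A regular icosahedron: V=12, E=30, F=20.
Attach a triangular prism (V=6, E=9, F=5) along a 3-gon: merge 3 vertices and 3 edges, delete both glued faces → V=15, E=36, F=23.
Check: V − E + F = 15 − 36 + 23 = 2.

36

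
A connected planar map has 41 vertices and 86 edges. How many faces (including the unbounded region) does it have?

47

Euler's formula for a connected plane graph: V − E + F = 2, so F = 2 − 41 + 86 = 47.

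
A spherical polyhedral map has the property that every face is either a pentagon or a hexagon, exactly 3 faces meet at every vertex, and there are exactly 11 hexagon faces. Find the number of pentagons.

12

Let x be the number of pentagons; then F = 11 + x.
Edge–face incidences: 2E = 6·11 + 5·x = 66 + 5x.
Every vertex has degree 3, so 3V = 2E.
Euler: V − E + F = 2 ⇒ (2E)/3 − E + (11 + x) = 2.
Multiply by 6: 2·(2E) − 3·(2E) + 6·(11 + x) = 12, i.e. 66 + 6x − (66 + 5x) = 12.
Collecting terms: x = 12.
Then 2E = 66 + 5·12 = 126, so E = 63, V = 2E/3 = 42, F = 11 + 12 = 23.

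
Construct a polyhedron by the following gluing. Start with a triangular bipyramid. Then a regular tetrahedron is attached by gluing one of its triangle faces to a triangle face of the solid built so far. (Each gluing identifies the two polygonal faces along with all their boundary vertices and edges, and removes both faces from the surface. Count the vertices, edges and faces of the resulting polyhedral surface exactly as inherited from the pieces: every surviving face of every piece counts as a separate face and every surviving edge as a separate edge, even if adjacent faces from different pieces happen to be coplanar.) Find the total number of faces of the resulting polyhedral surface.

8

A triangular bipyramid: V=5, E=9, F=6.
Attach a regular tetrahedron (V=4, E=6, F=4) along a 3-gon: merge 3 vertices and 3 edges, delete both glued faces → V=6, E=12, F=8.
Check: V − E + F = 6 − 12 + 8 = 2.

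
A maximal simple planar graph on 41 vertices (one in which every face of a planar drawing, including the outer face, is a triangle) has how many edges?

In a plane triangulation 3F = 2E and V − E + F = 2, so E = 3V − 6 = 3·41 − 6 = 117.

117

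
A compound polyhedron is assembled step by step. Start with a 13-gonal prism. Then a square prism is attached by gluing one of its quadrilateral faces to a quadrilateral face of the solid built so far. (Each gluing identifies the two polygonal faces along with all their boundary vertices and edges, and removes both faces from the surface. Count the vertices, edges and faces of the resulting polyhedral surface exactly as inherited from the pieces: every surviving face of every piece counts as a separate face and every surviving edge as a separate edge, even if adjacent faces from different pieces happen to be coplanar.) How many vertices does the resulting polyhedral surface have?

30

A 13-gonal prism: V=26, E=39, F=15.
Attach a square prism (V=8, E=12, F=6) along a 4-gon: merge 4 vertices and 4 edges, delete both glued faces → V=30, E=47, F=19.
Check: V − E + F = 30 − 47 + 19 = 2.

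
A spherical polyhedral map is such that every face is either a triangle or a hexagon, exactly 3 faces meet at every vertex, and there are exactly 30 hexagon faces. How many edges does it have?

96

Let x be the number of triangles; then F = 30 + x.
Edge–face incidences: 2E = 6·30 + 3·x = 180 + 3x.
Every vertex has degree 3, so 3V = 2E.
Euler: V − E + F = 2 ⇒ (2E)/3 − E + (30 + x) = 2.
Multiply by 6: 2·(2E) − 3·(2E) + 6·(30 + x) = 12, i.e. 180 + 6x − (180 + 3x) = 12.
Collecting terms: 3x = 12, so x = 4.
Then 2E = 180 + 3·4 = 192, so E = 96, V = 2E/3 = 64, F = 30 + 4 = 34.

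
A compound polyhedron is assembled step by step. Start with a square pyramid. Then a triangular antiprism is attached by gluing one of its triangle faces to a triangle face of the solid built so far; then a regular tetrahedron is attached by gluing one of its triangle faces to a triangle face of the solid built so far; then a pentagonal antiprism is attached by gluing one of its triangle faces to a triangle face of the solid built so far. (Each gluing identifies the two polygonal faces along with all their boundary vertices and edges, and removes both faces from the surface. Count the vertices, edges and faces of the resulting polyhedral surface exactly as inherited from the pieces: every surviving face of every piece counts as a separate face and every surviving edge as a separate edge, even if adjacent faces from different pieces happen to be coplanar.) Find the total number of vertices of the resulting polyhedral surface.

A square pyramid: V=5, E=8, F=5.
Attach a triangular antiprism (V=6, E=12, F=8) along a 3-gon: merge 3 vertices and 3 edges, delete both glued faces → V=8, E=17, F=11.
Attach a regular tetrahedron (V=4, E=6, F=4) along a 3-gon: merge 3 vertices and 3 edges, delete both glued faces → V=9, E=20, F=13.
Attach a pentagonal antiprism (V=10, E=20, F=12) along a 3-gon: merge 3 vertices and 3 edges, delete both glued faces → V=16, E=37, F=23.
Check: V − E + F = 16 − 37 + 23 = 2.

16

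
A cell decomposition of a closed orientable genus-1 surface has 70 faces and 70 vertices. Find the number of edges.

For a closed orientable surface of genus 1, χ = 2 − 2·1 = 0.
E = V + F − (0) = 70 + 70 − (0) = 140.

140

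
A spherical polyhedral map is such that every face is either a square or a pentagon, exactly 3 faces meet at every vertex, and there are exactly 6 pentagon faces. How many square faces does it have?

3

Let x be the number of squares; then F = 6 + x.
Edge–face incidences: 2E = 5·6 + 4·x = 30 + 4x.
Every vertex has degree 3, so 3V = 2E.
Euler: V − E + F = 2 ⇒ (2E)/3 − E + (6 + x) = 2.
Multiply by 6: 2·(2E) − 3·(2E) + 6·(6 + x) = 12, i.e. 36 + 6x − (30 + 4x) = 12.
Collecting terms: 2x + 6 = 12, so 2x = 6, so x = 3.
Then 2E = 30 + 4·3 = 42, so E = 21, V = 2E/3 = 14, F = 6 + 3 = 9.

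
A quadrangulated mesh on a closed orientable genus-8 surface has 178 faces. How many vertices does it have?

164

χ = 2 − 2·8 = -14, and every face is a square so 4F = 2E.
E = 4·178/2 = 356. Then V = -14 + E − F = -14 + 356 − 178 = 164.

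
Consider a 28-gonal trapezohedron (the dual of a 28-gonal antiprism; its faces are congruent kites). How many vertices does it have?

The n-trapezohedron (dual of the n-antiprism) has V = 2·28 + 2 = 58, E = 4·28 = 112, F = 2·28 = 56.
Check: V − E + F = 58 − 112 + 56 = 2.

58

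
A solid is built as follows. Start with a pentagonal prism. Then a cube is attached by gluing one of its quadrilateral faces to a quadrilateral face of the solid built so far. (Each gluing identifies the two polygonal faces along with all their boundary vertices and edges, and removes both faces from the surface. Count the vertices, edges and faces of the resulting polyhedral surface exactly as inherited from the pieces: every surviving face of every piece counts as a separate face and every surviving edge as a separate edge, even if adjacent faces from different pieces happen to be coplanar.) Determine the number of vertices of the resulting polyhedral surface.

A pentagonal prism: V=10, E=15, F=7.
Attach a cube (V=8, E=12, F=6) along a 4-gon: merge 4 vertices and 4 edges, delete both glued faces → V=14, E=23, F=11.
Check: V − E + F = 14 − 23 + 11 = 2.

14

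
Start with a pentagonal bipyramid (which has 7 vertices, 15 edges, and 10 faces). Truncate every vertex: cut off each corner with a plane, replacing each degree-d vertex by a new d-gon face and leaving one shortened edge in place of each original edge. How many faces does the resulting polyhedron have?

17

Truncation replaces each original edge-end by a new vertex, so V′ = 2E = 30.
Each original edge survives, and each old vertex of degree d contributes d new edges; summing degrees gives Σd = 2E, so E′ = E + 2E = 3E = 45.
Each original face survives and each original vertex becomes one new face: F′ = F + V = 17.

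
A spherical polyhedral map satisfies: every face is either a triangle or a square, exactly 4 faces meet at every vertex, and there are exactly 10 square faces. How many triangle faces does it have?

Let x be the number of triangles; then F = 10 + x.
Edge–face incidences: 2E = 4·10 + 3·x = 40 + 3x.
Every vertex has degree 4, so 4V = 2E.
Euler: V − E + F = 2 ⇒ (2E)/4 − E + (10 + x) = 2.
Multiply by 8: 2·(2E) − 4·(2E) + 8·(10 + x) = 16, i.e. 80 + 8x − 2·(40 + 3x) = 16.
Collecting terms: 2x = 16, so x = 8.
Then 2E = 40 + 3·8 = 64, so E = 32, V = 2E/4 = 16, F = 10 + 8 = 18.

8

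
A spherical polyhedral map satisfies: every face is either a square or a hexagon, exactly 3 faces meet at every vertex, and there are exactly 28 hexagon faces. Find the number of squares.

Let x be the number of squares; then F = 28 + x.
Edge–face incidences: 2E = 6·28 + 4·x = 168 + 4x.
Every vertex has degree 3, so 3V = 2E.
Euler: V − E + F = 2 ⇒ (2E)/3 − E + (28 + x) = 2.
Multiply by 6: 2·(2E) − 3·(2E) + 6·(28 + x) = 12, i.e. 168 + 6x − (168 + 4x) = 12.
Collecting terms: 2x = 12, so x = 6.
Then 2E = 168 + 4·6 = 192, so E = 96, V = 2E/3 = 64, F = 28 + 6 = 34.

6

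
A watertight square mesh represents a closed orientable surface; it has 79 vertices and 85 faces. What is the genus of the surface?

Every face is a square, so 2E = 4·85 = 340, giving E = 170.
χ = V − E + F = 79 − 170 + 85 = -6.
For a closed orientable surface χ = 2 − 2g, so g = (2 − (-6))/2 = 4.

4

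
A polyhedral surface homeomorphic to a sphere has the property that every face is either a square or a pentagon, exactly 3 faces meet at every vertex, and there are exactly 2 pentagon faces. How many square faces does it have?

5

Let x be the number of squares; then F = 2 + x.
Edge–face incidences: 2E = 5·2 + 4·x = 10 + 4x.
Every vertex has degree 3, so 3V = 2E.
Euler: V − E + F = 2 ⇒ (2E)/3 − E + (2 + x) = 2.
Multiply by 6: 2·(2E) − 3·(2E) + 6·(2 + x) = 12, i.e. 12 + 6x − (10 + 4x) = 12.
Collecting terms: 2x + 2 = 12, so 2x = 10, so x = 5.
Then 2E = 10 + 4·5 = 30, so E = 15, V = 2E/3 = 10, F = 2 + 5 = 7.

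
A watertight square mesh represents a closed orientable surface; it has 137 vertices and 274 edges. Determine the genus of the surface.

1

Every face is a square and each edge borders two faces, so 4F = 2·274, giving F = 137.
χ = V − E + F = 137 − 274 + 137 = 0.
For a closed orientable surface χ = 2 − 2g, so g = (2 − (0))/2 = 1.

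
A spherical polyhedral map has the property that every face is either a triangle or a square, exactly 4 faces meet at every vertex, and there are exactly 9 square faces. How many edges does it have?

30

Let x be the number of triangles; then F = 9 + x.
Edge–face incidences: 2E = 4·9 + 3·x = 36 + 3x.
Every vertex has degree 4, so 4V = 2E.
Euler: V − E + F = 2 ⇒ (2E)/4 − E + (9 + x) = 2.
Multiply by 8: 2·(2E) − 4·(2E) + 8·(9 + x) = 16, i.e. 72 + 8x − 2·(36 + 3x) = 16.
Collecting terms: 2x = 16, so x = 8.
Then 2E = 36 + 3·8 = 60, so E = 30, V = 2E/4 = 15, F = 9 + 8 = 17.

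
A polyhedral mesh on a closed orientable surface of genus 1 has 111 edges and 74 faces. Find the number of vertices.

37

For a closed orientable surface of genus 1, χ = 2 − 2·1 = 0.
V = 0 + E − F = 0 + 111 − 74 = 37.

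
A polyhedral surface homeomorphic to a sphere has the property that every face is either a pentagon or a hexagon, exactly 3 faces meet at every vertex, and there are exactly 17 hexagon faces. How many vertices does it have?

Let x be the number of pentagons; then F = 17 + x.
Edge–face incidences: 2E = 6·17 + 5·x = 102 + 5x.
Every vertex has degree 3, so 3V = 2E.
Euler: V − E + F = 2 ⇒ (2E)/3 − E + (17 + x) = 2.
Multiply by 6: 2·(2E) − 3·(2E) + 6·(17 + x) = 12, i.e. 102 + 6x − (102 + 5x) = 12.
Collecting terms: x = 12.
Then 2E = 102 + 5·12 = 162, so E = 81, V = 2E/3 = 54, F = 17 + 12 = 29.

54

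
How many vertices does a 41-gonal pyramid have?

A pyramid on an n-gon base has one n-gon and n triangles: V = 41 + 1 = 42, E = 2·41 = 82, F = 41 + 1 = 42.

42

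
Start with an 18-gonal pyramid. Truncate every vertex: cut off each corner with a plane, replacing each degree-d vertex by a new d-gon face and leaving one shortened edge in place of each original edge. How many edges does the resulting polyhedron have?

The base solid has V = 19, E = 36, F = 19.
Truncation replaces each original edge-end by a new vertex, so V′ = 2E = 72.
Each original edge survives, and each old vertex of degree d contributes d new edges; summing degrees gives Σd = 2E, so E′ = E + 2E = 3E = 108.
Each original face survives and each original vertex becomes one new face: F′ = F + V = 38.

108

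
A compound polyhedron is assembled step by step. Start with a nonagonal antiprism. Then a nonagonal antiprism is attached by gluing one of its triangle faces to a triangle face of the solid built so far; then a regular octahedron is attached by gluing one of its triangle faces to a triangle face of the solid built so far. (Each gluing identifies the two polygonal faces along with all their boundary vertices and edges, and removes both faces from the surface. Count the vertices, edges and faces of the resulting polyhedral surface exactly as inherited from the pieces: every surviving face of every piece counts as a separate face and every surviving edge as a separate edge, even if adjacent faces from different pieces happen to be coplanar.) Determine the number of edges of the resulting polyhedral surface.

78

A nonagonal antiprism: V=18, E=36, F=20.
Attach a nonagonal antiprism (V=18, E=36, F=20) along a 3-gon: merge 3 vertices and 3 edges, delete both glued faces → V=33, E=69, F=38.
Attach a regular octahedron (V=6, E=12, F=8) along a 3-gon: merge 3 vertices and 3 edges, delete both glued faces → V=36, E=78, F=44.
Check: V − E + F = 36 − 78 + 44 = 2.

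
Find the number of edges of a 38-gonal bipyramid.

114

A bipyramid over an n-gon has 2n triangular faces and n + 2 vertices: V = 38 + 2 = 40, E = 3·38 = 114, F = 2·38 = 76.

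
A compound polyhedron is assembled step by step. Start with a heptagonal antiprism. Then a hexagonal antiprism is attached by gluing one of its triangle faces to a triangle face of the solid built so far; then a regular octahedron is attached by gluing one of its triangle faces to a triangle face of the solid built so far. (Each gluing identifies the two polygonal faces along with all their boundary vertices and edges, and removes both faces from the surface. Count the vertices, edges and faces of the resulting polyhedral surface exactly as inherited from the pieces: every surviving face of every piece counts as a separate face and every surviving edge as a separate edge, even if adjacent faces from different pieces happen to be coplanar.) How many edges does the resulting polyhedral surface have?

58

A heptagonal antiprism: V=14, E=28, F=16.
Attach a hexagonal antiprism (V=12, E=24, F=14) along a 3-gon: merge 3 vertices and 3 edges, delete both glued faces → V=23, E=49, F=28.
Attach a regular octahedron (V=6, E=12, F=8) along a 3-gon: merge 3 vertices and 3 edges, delete both glued faces → V=26, E=58, F=34.
Check: V − E + F = 26 − 58 + 34 = 2.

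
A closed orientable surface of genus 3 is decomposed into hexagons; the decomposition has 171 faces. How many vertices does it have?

χ = 2 − 2·3 = -4, and every face is a hexagon so 6F = 2E.
E = 6·171/2 = 513. Then V = -4 + E − F = -4 + 513 − 171 = 338.

338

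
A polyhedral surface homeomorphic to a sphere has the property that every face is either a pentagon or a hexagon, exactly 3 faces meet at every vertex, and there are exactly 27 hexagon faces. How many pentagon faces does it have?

Let x be the number of pentagons; then F = 27 + x.
Edge–face incidences: 2E = 6·27 + 5·x = 162 + 5x.
Every vertex has degree 3, so 3V = 2E.
Euler: V − E + F = 2 ⇒ (2E)/3 − E + (27 + x) = 2.
Multiply by 6: 2·(2E) − 3·(2E) + 6·(27 + x) = 12, i.e. 162 + 6x − (162 + 5x) = 12.
Collecting terms: x = 12.
Then 2E = 162 + 5·12 = 222, so E = 111, V = 2E/3 = 74, F = 27 + 12 = 39.

12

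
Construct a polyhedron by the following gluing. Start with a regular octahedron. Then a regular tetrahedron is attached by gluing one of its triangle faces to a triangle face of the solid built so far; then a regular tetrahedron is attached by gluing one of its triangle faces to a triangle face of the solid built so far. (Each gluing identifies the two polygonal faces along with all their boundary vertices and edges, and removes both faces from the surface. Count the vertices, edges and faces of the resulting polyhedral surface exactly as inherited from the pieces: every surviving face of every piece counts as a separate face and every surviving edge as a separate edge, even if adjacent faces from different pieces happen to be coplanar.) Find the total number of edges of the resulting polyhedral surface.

A regular octahedron: V=6, E=12, F=8.
Attach a regular tetrahedron (V=4, E=6, F=4) along a 3-gon: merge 3 vertices and 3 edges, delete both glued faces → V=7, E=15, F=10.
Attach a regular tetrahedron (V=4, E=6, F=4) along a 3-gon: merge 3 vertices and 3 edges, delete both glued faces → V=8, E=18, F=12.
Check: V − E + F = 8 − 18 + 12 = 2.

18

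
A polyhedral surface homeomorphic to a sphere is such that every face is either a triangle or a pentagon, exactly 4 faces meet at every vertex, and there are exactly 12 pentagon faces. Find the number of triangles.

Let x be the number of triangles; then F = 12 + x.
Edge–face incidences: 2E = 5·12 + 3·x = 60 + 3x.
Every vertex has degree 4, so 4V = 2E.
Euler: V − E + F = 2 ⇒ (2E)/4 − E + (12 + x) = 2.
Multiply by 8: 2·(2E) − 4·(2E) + 8·(12 + x) = 16, i.e. 96 + 8x − 2·(60 + 3x) = 16.
Collecting terms: 2x − 24 = 16, so 2x = 40, so x = 20.
Then 2E = 60 + 3·20 = 120, so E = 60, V = 2E/4 = 30, F = 12 + 20 = 32.

20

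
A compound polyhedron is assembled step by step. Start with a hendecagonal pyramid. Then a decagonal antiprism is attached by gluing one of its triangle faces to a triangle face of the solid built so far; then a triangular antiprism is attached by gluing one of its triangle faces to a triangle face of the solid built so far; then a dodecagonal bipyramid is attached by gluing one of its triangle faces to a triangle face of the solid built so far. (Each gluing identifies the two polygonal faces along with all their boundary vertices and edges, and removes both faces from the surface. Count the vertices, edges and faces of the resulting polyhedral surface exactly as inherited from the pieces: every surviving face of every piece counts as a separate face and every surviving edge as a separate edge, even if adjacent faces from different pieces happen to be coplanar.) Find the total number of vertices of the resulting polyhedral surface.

43

A hendecagonal pyramid: V=12, E=22, F=12.
Attach a decagonal antiprism (V=20, E=40, F=22) along a 3-gon: merge 3 vertices and 3 edges, delete both glued faces → V=29, E=59, F=32.
Attach a triangular antiprism (V=6, E=12, F=8) along a 3-gon: merge 3 vertices and 3 edges, delete both glued faces → V=32, E=68, F=38.
Attach a dodecagonal bipyramid (V=14, E=36, F=24) along a 3-gon: merge 3 vertices and 3 edges, delete both glued faces → V=43, E=101, F=60.
Check: V − E + F = 43 − 101 + 60 = 2.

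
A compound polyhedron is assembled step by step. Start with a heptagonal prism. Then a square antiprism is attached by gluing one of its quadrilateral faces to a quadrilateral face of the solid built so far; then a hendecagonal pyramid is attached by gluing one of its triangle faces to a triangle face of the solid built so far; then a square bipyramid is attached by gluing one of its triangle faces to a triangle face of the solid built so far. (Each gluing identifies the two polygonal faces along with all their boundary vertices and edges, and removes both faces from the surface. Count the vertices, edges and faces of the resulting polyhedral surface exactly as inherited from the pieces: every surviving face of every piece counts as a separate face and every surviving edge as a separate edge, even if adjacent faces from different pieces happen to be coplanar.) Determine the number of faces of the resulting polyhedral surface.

33

A heptagonal prism: V=14, E=21, F=9.
Attach a square antiprism (V=8, E=16, F=10) along a 4-gon: merge 4 vertices and 4 edges, delete both glued faces → V=18, E=33, F=17.
Attach a hendecagonal pyramid (V=12, E=22, F=12) along a 3-gon: merge 3 vertices and 3 edges, delete both glued faces → V=27, E=52, F=27.
Attach a square bipyramid (V=6, E=12, F=8) along a 3-gon: merge 3 vertices and 3 edges, delete both glued faces → V=30, E=61, F=33.
Check: V − E + F = 30 − 61 + 33 = 2.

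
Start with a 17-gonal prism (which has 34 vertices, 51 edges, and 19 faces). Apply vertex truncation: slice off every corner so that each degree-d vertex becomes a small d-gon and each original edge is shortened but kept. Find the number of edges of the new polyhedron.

153

Truncation replaces each original edge-end by a new vertex, so V′ = 2E = 102.
Each original edge survives, and each old vertex of degree d contributes d new edges; summing degrees gives Σd = 2E, so E′ = E + 2E = 3E = 153.
Each original face survives and each original vertex becomes one new face: F′ = F + V = 53.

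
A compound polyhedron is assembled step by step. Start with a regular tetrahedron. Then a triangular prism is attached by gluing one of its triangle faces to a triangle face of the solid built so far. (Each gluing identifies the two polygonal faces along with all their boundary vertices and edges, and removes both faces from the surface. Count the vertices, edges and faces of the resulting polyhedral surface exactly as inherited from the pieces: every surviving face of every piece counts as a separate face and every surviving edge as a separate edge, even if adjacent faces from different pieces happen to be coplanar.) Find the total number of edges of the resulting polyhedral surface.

A regular tetrahedron: V=4, E=6, F=4.
Attach a triangular prism (V=6, E=9, F=5) along a 3-gon: merge 3 vertices and 3 edges, delete both glued faces → V=7, E=12, F=7.
Check: V − E + F = 7 − 12 + 7 = 2.

12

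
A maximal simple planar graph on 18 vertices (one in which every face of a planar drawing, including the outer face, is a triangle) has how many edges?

In a plane triangulation 3F = 2E and V − E + F = 2, so E = 3V − 6 = 3·18 − 6 = 48.

48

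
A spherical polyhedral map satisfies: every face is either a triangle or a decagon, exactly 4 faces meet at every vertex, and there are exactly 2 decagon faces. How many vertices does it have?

Let x be the number of triangles; then F = 2 + x.
Edge–face incidences: 2E = 10·2 + 3·x = 20 + 3x.
Every vertex has degree 4, so 4V = 2E.
Euler: V − E + F = 2 ⇒ (2E)/4 − E + (2 + x) = 2.
Multiply by 8: 2·(2E) − 4·(2E) + 8·(2 + x) = 16, i.e. 16 + 8x − 2·(20 + 3x) = 16.
Collecting terms: 2x − 24 = 16, so 2x = 40, so x = 20.
Then 2E = 20 + 3·20 = 80, so E = 40, V = 2E/4 = 20, F = 2 + 20 = 22.

20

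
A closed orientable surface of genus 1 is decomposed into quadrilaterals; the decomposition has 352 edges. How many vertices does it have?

χ = 2 − 2·1 = 0, and every face is a square so 4F = 2E.
F = 2E/4 = 176. Then V = 0 + E − F = 0 + 352 − 176 = 176.

176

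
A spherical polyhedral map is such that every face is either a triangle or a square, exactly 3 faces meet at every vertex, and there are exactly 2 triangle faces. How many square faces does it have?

3

Let x be the number of squares; then F = 2 + x.
Edge–face incidences: 2E = 3·2 + 4·x = 6 + 4x.
Every vertex has degree 3, so 3V = 2E.
Euler: V − E + F = 2 ⇒ (2E)/3 − E + (2 + x) = 2.
Multiply by 6: 2·(2E) − 3·(2E) + 6·(2 + x) = 12, i.e. 12 + 6x − (6 + 4x) = 12.
Collecting terms: 2x + 6 = 12, so 2x = 6, so x = 3.
Then 2E = 6 + 4·3 = 18, so E = 9, V = 2E/3 = 6, F = 2 + 3 = 5.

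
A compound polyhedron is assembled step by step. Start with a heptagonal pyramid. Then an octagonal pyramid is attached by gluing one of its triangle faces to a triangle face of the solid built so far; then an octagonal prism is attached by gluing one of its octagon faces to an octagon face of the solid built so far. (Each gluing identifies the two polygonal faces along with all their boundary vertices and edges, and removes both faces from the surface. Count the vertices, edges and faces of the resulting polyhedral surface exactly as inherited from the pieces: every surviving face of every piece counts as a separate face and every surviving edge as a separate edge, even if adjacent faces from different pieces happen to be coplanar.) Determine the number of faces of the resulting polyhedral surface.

A heptagonal pyramid: V=8, E=14, F=8.
Attach an octagonal pyramid (V=9, E=16, F=9) along a 3-gon: merge 3 vertices and 3 edges, delete both glued faces → V=14, E=27, F=15.
Attach an octagonal prism (V=16, E=24, F=10) along an 8-gon: merge 8 vertices and 8 edges, delete both glued faces → V=22, E=43, F=23.
Check: V − E + F = 22 − 43 + 23 = 2.

23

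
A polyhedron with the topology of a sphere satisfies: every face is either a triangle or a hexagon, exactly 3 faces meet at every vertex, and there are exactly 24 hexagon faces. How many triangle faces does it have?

Let x be the number of triangles; then F = 24 + x.
Edge–face incidences: 2E = 6·24 + 3·x = 144 + 3x.
Every vertex has degree 3, so 3V = 2E.
Euler: V − E + F = 2 ⇒ (2E)/3 − E + (24 + x) = 2.
Multiply by 6: 2·(2E) − 3·(2E) + 6·(24 + x) = 12, i.e. 144 + 6x − (144 + 3x) = 12.
Collecting terms: 3x = 12, so x = 4.
Then 2E = 144 + 3·4 = 156, so E = 78, V = 2E/3 = 52, F = 24 + 4 = 28.

4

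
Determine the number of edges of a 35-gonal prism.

A prism on an n-gon has two n-gon bases and n rectangular sides: V = 2·35 = 70, E = 3·35 = 105, F = 35 + 2 = 37.

105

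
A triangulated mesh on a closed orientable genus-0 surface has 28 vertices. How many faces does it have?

χ = 2 − 2·0 = 2, and every face is a triangle so 3F = 2E.
V − E + F = 2 with E = 3F/2 gives 28 − (3/2 − 1)·F = 2, so F = 52 and E = 78.

52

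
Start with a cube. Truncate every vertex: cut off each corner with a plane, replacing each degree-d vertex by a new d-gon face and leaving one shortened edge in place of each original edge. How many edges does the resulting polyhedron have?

36

The base solid has V = 8, E = 12, F = 6.
Truncation replaces each original edge-end by a new vertex, so V′ = 2E = 24.
Each original edge survives, and each old vertex of degree d contributes d new edges; summing degrees gives Σd = 2E, so E′ = E + 2E = 3E = 36.
Each original face survives and each original vertex becomes one new face: F′ = F + V = 14.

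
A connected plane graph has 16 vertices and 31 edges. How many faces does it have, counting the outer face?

17

Euler's formula for a connected plane graph: V − E + F = 2, so F = 2 − 16 + 31 = 17.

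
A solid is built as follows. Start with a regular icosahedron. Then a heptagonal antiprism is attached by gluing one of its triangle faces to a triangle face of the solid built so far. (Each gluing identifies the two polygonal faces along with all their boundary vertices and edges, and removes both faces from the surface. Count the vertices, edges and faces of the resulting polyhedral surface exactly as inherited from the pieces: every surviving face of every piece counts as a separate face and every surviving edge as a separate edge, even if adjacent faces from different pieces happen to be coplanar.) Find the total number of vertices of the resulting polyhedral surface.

23

A regular icosahedron: V=12, E=30, F=20.
Attach a heptagonal antiprism (V=14, E=28, F=16) along a 3-gon: merge 3 vertices and 3 edges, delete both glued faces → V=23, E=55, F=34.
Check: V − E + F = 23 − 55 + 34 = 2.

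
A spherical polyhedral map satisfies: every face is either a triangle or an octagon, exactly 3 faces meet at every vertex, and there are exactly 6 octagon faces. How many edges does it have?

Let x be the number of triangles; then F = 6 + x.
Edge–face incidences: 2E = 8·6 + 3·x = 48 + 3x.
Every vertex has degree 3, so 3V = 2E.
Euler: V − E + F = 2 ⇒ (2E)/3 − E + (6 + x) = 2.
Multiply by 6: 2·(2E) − 3·(2E) + 6·(6 + x) = 12, i.e. 36 + 6x − (48 + 3x) = 12.
Collecting terms: 3x − 12 = 12, so 3x = 24, so x = 8.
Then 2E = 48 + 3·8 = 72, so E = 36, V = 2E/3 = 24, F = 6 + 8 = 14.

36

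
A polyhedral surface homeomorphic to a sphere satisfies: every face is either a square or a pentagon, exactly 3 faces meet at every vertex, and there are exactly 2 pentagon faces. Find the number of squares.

Let x be the number of squares; then F = 2 + x.
Edge–face incidences: 2E = 5·2 + 4·x = 10 + 4x.
Every vertex has degree 3, so 3V = 2E.
Euler: V − E + F = 2 ⇒ (2E)/3 − E + (2 + x) = 2.
Multiply by 6: 2·(2E) − 3·(2E) + 6·(2 + x) = 12, i.e. 12 + 6x − (10 + 4x) = 12.
Collecting terms: 2x + 2 = 12, so 2x = 10, so x = 5.
Then 2E = 10 + 4·5 = 30, so E = 15, V = 2E/3 = 10, F = 2 + 5 = 7.

5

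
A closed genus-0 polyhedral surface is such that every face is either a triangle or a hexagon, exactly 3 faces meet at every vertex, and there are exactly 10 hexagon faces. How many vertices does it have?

Let x be the number of triangles; then F = 10 + x.
Edge–face incidences: 2E = 6·10 + 3·x = 60 + 3x.
Every vertex has degree 3, so 3V = 2E.
Euler: V − E + F = 2 ⇒ (2E)/3 − E + (10 + x) = 2.
Multiply by 6: 2·(2E) − 3·(2E) + 6·(10 + x) = 12, i.e. 60 + 6x − (60 + 3x) = 12.
Collecting terms: 3x = 12, so x = 4.
Then 2E = 60 + 3·4 = 72, so E = 36, V = 2E/3 = 24, F = 10 + 4 = 14.

24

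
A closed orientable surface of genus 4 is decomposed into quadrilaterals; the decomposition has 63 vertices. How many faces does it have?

69

χ = 2 − 2·4 = -6, and every face is a square so 4F = 2E.
V − E + F = -6 with E = 4F/2 gives 63 − (4/2 − 1)·F = -6, so F = 69 and E = 138.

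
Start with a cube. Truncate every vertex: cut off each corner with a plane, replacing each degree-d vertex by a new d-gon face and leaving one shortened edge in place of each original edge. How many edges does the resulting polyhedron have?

36

The base solid has V = 8, E = 12, F = 6.
Truncation replaces each original edge-end by a new vertex, so V′ = 2E = 24.
Each original edge survives, and each old vertex of degree d contributes d new edges; summing degrees gives Σd = 2E, so E′ = E + 2E = 3E = 36.
Each original face survives and each original vertex becomes one new face: F′ = F + V = 14.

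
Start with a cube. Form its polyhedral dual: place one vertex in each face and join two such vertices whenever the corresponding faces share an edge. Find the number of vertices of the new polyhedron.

The base solid has V = 8, E = 12, F = 6.
The dual swaps V and F and preserves E: V′ = F = 6, E′ = E = 12, F′ = V = 8.

6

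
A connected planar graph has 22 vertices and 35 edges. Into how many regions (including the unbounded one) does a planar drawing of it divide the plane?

15

Euler's formula for a connected plane graph: V − E + F = 2, so F = 2 − 22 + 35 = 15.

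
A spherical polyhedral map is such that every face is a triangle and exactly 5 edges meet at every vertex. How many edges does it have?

30

Each face has 3 edges and each edge borders two faces, so 2E = 3F.
Each vertex has degree 5, so 5V = 2E and hence V = 3F/5.
Euler: V − E + F = 2 ⇒ (3F/5) − (3F/2) + F = 2.
Multiply by 10: (6 − 15 + 10)F = 20, i.e. 1F = 20.
So F = 20, E = 3·20/2 = 30, V = 3·20/5 = 12.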